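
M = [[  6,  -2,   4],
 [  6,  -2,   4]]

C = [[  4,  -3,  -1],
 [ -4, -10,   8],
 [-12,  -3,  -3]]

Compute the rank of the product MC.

First compute MC:
[[-16, -10, -34],
 [-16, -10, -34]]
Now row reduce the product.
R2 ← R2 − R1: [0, 0, 0]
1 nonzero row, so rank(MC) = 1.

1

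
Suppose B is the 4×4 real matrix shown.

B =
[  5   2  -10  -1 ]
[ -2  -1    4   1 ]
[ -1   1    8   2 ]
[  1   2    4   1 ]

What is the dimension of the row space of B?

3

Row reduce to echelon form.
R2 ← R2 + (2/5)·R1: [0, -1/5, 0, 3/5]
R3 ← R3 + (1/5)·R1: [0, 7/5, 6, 9/5]
R4 ← R4 − (1/5)·R1: [0, 8/5, 6, 6/5]
R3 ← R3 + (7)·R2: [0, 0, 6, 6]
R4 ← R4 + (8)·R2: [0, 0, 6, 6]
R4 ← R4 − R3: [0, 0, 0, 0]
Echelon form has 3 nonzero rows, so rank(B) = 3.
The row space has dimension equal to the rank: 3.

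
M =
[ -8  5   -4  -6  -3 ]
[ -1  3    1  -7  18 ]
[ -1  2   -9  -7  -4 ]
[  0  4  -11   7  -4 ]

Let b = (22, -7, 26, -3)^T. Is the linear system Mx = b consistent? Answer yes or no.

Row reduce the augmented matrix [M | b].
R2 ← R2 − (1/8)·R1: [0, 19/8, 3/2, -25/4, 147/8, -39/4]
R3 ← R3 − (1/8)·R1: [0, 11/8, -17/2, -25/4, -29/8, 93/4]
R3 ← R3 − (11/19)·R2: [0, 0, -178/19, -50/19, -271/19, 549/19]
R4 ← R4 − (32/19)·R2: [0, 0, -257/19, 333/19, -664/19, 255/19]
R4 ← R4 − (257/178)·R3: [0, 0, 0, 1898/89, -2555/178, -5037/178]
The echelon form has 4 nonzero rows, and every pivot lies in the first 5 columns, so rank(M) = rank([M|b]) = 4.
The system is consistent.

yes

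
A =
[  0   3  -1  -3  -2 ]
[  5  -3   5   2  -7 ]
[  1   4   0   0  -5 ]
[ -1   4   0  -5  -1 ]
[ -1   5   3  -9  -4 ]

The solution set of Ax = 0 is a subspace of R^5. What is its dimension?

Row reduce to echelon form.
Swap R1 ↔ R2
R3 ← R3 − (1/5)·R1: [0, 23/5, -1, -2/5, -18/5]
R4 ← R4 + (1/5)·R1: [0, 17/5, 1, -23/5, -12/5]
R5 ← R5 + (1/5)·R1: [0, 22/5, 4, -43/5, -27/5]
R3 ← R3 − (23/15)·R2: [0, 0, 8/15, 21/5, -8/15]
R4 ← R4 − (17/15)·R2: [0, 0, 32/15, -6/5, -2/15]
R5 ← R5 − (22/15)·R2: [0, 0, 82/15, -21/5, -37/15]
R4 ← R4 − (4)·R3: [0, 0, 0, -18, 2]
R5 ← R5 − (41/4)·R3: [0, 0, 0, -189/4, 3]
R5 ← R5 − (21/8)·R4: [0, 0, 0, 0, -9/4]
5 nonzero rows, so rank(A) = 5.
A has 5 columns; by rank–nullity, nullity = 5 − 5 = 0.

0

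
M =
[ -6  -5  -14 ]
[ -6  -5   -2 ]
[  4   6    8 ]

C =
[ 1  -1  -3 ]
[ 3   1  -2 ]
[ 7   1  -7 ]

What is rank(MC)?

2

First compute MC:
[[-119, -13, 126],
 [-35,  -1,  42],
 [ 78,  10, -80]]
Now row reduce the product.
R2 ← R2 − (5/17)·R1: [0, 48/17, 84/17]
R3 ← R3 + (78/119)·R1: [0, 176/119, 44/17]
R3 ← R3 − (11/21)·R2: [0, 0, 0]
2 nonzero rows, so rank(MC) = 2.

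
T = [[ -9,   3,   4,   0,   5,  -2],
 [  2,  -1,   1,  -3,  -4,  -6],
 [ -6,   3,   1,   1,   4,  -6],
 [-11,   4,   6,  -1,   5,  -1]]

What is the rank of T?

4

Row reduce to echelon form.
R2 ← R2 + (2/9)·R1: [0, -1/3, 17/9, -3, -26/9, -58/9]
R3 ← R3 − (2/3)·R1: [0, 1, -5/3, 1, 2/3, -14/3]
R4 ← R4 − (11/9)·R1: [0, 1/3, 10/9, -1, -10/9, 13/9]
R3 ← R3 + (3)·R2: [0, 0, 4, -8, -8, -24]
R4 ← R4 + R2: [0, 0, 3, -4, -4, -5]
R4 ← R4 − (3/4)·R3: [0, 0, 0, 2, 2, 13]
Echelon form has 4 nonzero rows, so rank(T) = 4.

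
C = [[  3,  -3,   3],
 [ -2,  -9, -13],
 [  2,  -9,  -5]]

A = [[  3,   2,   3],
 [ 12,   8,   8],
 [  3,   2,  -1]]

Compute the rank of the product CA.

2

First compute CA:
[[-18, -12, -18],
 [-153, -102, -65],
 [-117, -78, -61]]
Now row reduce the product.
R2 ← R2 − (17/2)·R1: [0, 0, 88]
R3 ← R3 − (13/2)·R1: [0, 0, 56]
R3 ← R3 − (7/11)·R2: [0, 0, 0]
2 nonzero rows, so rank(CA) = 2.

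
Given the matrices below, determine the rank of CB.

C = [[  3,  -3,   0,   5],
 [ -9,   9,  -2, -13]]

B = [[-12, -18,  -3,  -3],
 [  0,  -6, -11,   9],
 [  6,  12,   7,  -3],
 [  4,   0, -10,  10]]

First compute CB:
[[-16, -36, -26,  14],
 [ 44,  84,  44, -16]]
Now row reduce the product.
R2 ← R2 + (11/4)·R1: [0, -15, -55/2, 45/2]
2 nonzero rows, so rank(CB) = 2.

2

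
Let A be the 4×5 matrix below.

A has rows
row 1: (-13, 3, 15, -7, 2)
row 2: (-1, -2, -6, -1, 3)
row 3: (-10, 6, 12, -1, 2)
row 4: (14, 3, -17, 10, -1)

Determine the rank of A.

4

Row reduce to echelon form.
R2 ← R2 − (1/13)·R1: [0, -29/13, -93/13, -6/13, 37/13]
R3 ← R3 − (10/13)·R1: [0, 48/13, 6/13, 57/13, 6/13]
R4 ← R4 + (14/13)·R1: [0, 81/13, -11/13, 32/13, 15/13]
R3 ← R3 + (48/29)·R2: [0, 0, -330/29, 105/29, 150/29]
R4 ← R4 + (81/29)·R2: [0, 0, -604/29, 34/29, 264/29]
R4 ← R4 − (302/165)·R3: [0, 0, 0, -60/11, -4/11]
Echelon form has 4 nonzero rows, so rank(A) = 4.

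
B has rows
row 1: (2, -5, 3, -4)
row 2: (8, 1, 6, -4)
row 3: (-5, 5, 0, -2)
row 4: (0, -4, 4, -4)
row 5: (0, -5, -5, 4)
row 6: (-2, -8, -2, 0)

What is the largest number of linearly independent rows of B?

Row reduce to echelon form.
R2 ← R2 − (4)·R1: [0, 21, -6, 12]
R3 ← R3 + (5/2)·R1: [0, -15/2, 15/2, -12]
R6 ← R6 + R1: [0, -13, 1, -4]
R3 ← R3 + (5/14)·R2: [0, 0, 75/14, -54/7]
R4 ← R4 + (4/21)·R2: [0, 0, 20/7, -12/7]
R5 ← R5 + (5/21)·R2: [0, 0, -45/7, 48/7]
R6 ← R6 + (13/21)·R2: [0, 0, -19/7, 24/7]
R4 ← R4 − (8/15)·R3: [0, 0, 0, 12/5]
R5 ← R5 + (6/5)·R3: [0, 0, 0, -12/5]
R6 ← R6 + (38/75)·R3: [0, 0, 0, -12/25]
R5 ← R5 + R4: [0, 0, 0, 0]
R6 ← R6 + (1/5)·R4: [0, 0, 0, 0]
Echelon form has 4 nonzero rows, so rank(B) = 4.
The rank gives the maximum number of linearly independent rows: 4.

4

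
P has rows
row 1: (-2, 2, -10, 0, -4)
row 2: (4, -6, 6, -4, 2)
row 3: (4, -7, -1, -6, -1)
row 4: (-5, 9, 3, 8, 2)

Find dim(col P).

Row reduce to echelon form.
R2 ← R2 + (2)·R1: [0, -2, -14, -4, -6]
R3 ← R3 + (2)·R1: [0, -3, -21, -6, -9]
R4 ← R4 − (5/2)·R1: [0, 4, 28, 8, 12]
R3 ← R3 − (3/2)·R2: [0, 0, 0, 0, 0]
R4 ← R4 + (2)·R2: [0, 0, 0, 0, 0]
Echelon form has 2 nonzero rows, so rank(P) = 2.
The column space has dimension equal to the rank: 2.

2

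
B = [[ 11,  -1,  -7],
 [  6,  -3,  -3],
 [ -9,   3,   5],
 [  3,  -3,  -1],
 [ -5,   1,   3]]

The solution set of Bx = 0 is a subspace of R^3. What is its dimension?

1

Row reduce to echelon form.
R2 ← R2 − (6/11)·R1: [0, -27/11, 9/11]
R3 ← R3 + (9/11)·R1: [0, 24/11, -8/11]
R4 ← R4 − (3/11)·R1: [0, -30/11, 10/11]
R5 ← R5 + (5/11)·R1: [0, 6/11, -2/11]
R3 ← R3 + (8/9)·R2: [0, 0, 0]
R4 ← R4 − (10/9)·R2: [0, 0, 0]
R5 ← R5 + (2/9)·R2: [0, 0, 0]
2 nonzero rows, so rank(B) = 2.
B has 3 columns; by rank–nullity, nullity = 3 − 2 = 1.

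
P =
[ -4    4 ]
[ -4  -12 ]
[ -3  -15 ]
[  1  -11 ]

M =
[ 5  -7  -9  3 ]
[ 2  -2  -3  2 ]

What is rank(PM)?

First compute PM:
[[-12,  20,  24,  -4],
 [-44,  52,  72, -36],
 [-45,  51,  72, -39],
 [-17,  15,  24, -19]]
Now row reduce the product.
R2 ← R2 − (11/3)·R1: [0, -64/3, -16, -64/3]
R3 ← R3 − (15/4)·R1: [0, -24, -18, -24]
R4 ← R4 − (17/12)·R1: [0, -40/3, -10, -40/3]
R3 ← R3 − (9/8)·R2: [0, 0, 0, 0]
R4 ← R4 − (5/8)·R2: [0, 0, 0, 0]
2 nonzero rows, so rank(PM) = 2.

2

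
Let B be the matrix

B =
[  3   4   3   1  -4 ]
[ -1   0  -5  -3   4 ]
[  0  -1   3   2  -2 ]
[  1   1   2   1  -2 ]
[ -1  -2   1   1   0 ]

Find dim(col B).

Row reduce to echelon form.
R2 ← R2 + (1/3)·R1: [0, 4/3, -4, -8/3, 8/3]
R4 ← R4 − (1/3)·R1: [0, -1/3, 1, 2/3, -2/3]
R5 ← R5 + (1/3)·R1: [0, -2/3, 2, 4/3, -4/3]
R3 ← R3 + (3/4)·R2: [0, 0, 0, 0, 0]
R4 ← R4 + (1/4)·R2: [0, 0, 0, 0, 0]
R5 ← R5 + (1/2)·R2: [0, 0, 0, 0, 0]
Echelon form has 2 nonzero rows, so rank(B) = 2.
The column space has dimension equal to the rank: 2.

2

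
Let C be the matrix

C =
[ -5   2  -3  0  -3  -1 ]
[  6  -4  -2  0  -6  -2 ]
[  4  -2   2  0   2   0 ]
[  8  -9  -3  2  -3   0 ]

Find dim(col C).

4

Row reduce to echelon form.
R2 ← R2 + (6/5)·R1: [0, -8/5, -28/5, 0, -48/5, -16/5]
R3 ← R3 + (4/5)·R1: [0, -2/5, -2/5, 0, -2/5, -4/5]
R4 ← R4 + (8/5)·R1: [0, -29/5, -39/5, 2, -39/5, -8/5]
R3 ← R3 − (1/4)·R2: [0, 0, 1, 0, 2, 0]
R4 ← R4 − (29/8)·R2: [0, 0, 25/2, 2, 27, 10]
R4 ← R4 − (25/2)·R3: [0, 0, 0, 2, 2, 10]
Echelon form has 4 nonzero rows, so rank(C) = 4.
The column space has dimension equal to the rank: 4.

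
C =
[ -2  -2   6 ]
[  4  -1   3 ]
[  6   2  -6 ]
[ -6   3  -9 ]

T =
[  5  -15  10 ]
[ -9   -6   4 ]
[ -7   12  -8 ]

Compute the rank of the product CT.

2

First compute CT:
[[-34, 114, -76],
 [  8, -18,  12],
 [ 54, -174, 116],
 [  6, -36,  24]]
Now row reduce the product.
R2 ← R2 + (4/17)·R1: [0, 150/17, -100/17]
R3 ← R3 + (27/17)·R1: [0, 120/17, -80/17]
R4 ← R4 + (3/17)·R1: [0, -270/17, 180/17]
R3 ← R3 − (4/5)·R2: [0, 0, 0]
R4 ← R4 + (9/5)·R2: [0, 0, 0]
2 nonzero rows, so rank(CT) = 2.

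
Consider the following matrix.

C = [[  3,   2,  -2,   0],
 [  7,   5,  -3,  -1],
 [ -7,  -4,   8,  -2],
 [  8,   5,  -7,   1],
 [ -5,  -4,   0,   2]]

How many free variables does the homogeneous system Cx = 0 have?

2

Row reduce to echelon form.
R2 ← R2 − (7/3)·R1: [0, 1/3, 5/3, -1]
R3 ← R3 + (7/3)·R1: [0, 2/3, 10/3, -2]
R4 ← R4 − (8/3)·R1: [0, -1/3, -5/3, 1]
R5 ← R5 + (5/3)·R1: [0, -2/3, -10/3, 2]
R3 ← R3 − (2)·R2: [0, 0, 0, 0]
R4 ← R4 + R2: [0, 0, 0, 0]
R5 ← R5 + (2)·R2: [0, 0, 0, 0]
2 nonzero rows, so rank(C) = 2.
C has 4 columns; by rank–nullity, nullity = 4 − 2 = 2.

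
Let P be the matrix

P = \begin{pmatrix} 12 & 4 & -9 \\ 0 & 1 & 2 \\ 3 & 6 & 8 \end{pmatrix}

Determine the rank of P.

Row reduce to echelon form.
R3 ← R3 − (1/4)·R1: [0, 5, 41/4]
R3 ← R3 − (5)·R2: [0, 0, 1/4]
Echelon form has 3 nonzero rows, so rank(P) = 3.

3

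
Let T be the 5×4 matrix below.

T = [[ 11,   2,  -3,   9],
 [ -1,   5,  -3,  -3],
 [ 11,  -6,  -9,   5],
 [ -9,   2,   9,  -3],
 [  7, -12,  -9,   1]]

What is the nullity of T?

Row reduce to echelon form.
R2 ← R2 + (1/11)·R1: [0, 57/11, -36/11, -24/11]
R3 ← R3 − R1: [0, -8, -6, -4]
R4 ← R4 + (9/11)·R1: [0, 40/11, 72/11, 48/11]
R5 ← R5 − (7/11)·R1: [0, -146/11, -78/11, -52/11]
R3 ← R3 + (88/57)·R2: [0, 0, -210/19, -140/19]
R4 ← R4 − (40/57)·R2: [0, 0, 168/19, 112/19]
R5 ← R5 + (146/57)·R2: [0, 0, -294/19, -196/19]
R4 ← R4 + (4/5)·R3: [0, 0, 0, 0]
R5 ← R5 − (7/5)·R3: [0, 0, 0, 0]
3 nonzero rows, so rank(T) = 3.
T has 4 columns; by rank–nullity, nullity = 4 − 3 = 1.

1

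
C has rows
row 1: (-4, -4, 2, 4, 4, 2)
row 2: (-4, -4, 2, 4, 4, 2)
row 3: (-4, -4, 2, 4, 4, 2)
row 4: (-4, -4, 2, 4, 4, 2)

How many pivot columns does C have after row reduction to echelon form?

1

Row reduce to echelon form.
R2 ← R2 − R1: [0, 0, 0, 0, 0, 0]
R3 ← R3 − R1: [0, 0, 0, 0, 0, 0]
R4 ← R4 − R1: [0, 0, 0, 0, 0, 0]
Echelon form has 1 nonzero row, so rank(C) = 1.
Each nonzero row contributes one pivot column: 1 pivot columns.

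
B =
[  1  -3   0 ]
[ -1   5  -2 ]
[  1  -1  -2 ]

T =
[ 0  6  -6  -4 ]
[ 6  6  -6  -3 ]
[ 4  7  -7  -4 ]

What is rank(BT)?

2

First compute BT:
[[-18, -12,  12,   5],
 [ 22,  10, -10,  -3],
 [-14, -14,  14,   7]]
Now row reduce the product.
R2 ← R2 + (11/9)·R1: [0, -14/3, 14/3, 28/9]
R3 ← R3 − (7/9)·R1: [0, -14/3, 14/3, 28/9]
R3 ← R3 − R2: [0, 0, 0, 0]
2 nonzero rows, so rank(BT) = 2.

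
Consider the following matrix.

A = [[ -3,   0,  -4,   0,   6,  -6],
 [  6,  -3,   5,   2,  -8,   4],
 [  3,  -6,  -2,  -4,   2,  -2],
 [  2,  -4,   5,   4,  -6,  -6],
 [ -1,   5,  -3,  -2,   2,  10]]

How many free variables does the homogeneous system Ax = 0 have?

1

Row reduce to echelon form.
R2 ← R2 + (2)·R1: [0, -3, -3, 2, 4, -8]
R3 ← R3 + R1: [0, -6, -6, -4, 8, -8]
R4 ← R4 + (2/3)·R1: [0, -4, 7/3, 4, -2, -10]
R5 ← R5 − (1/3)·R1: [0, 5, -5/3, -2, 0, 12]
R3 ← R3 − (2)·R2: [0, 0, 0, -8, 0, 8]
R4 ← R4 − (4/3)·R2: [0, 0, 19/3, 4/3, -22/3, 2/3]
R5 ← R5 + (5/3)·R2: [0, 0, -20/3, 4/3, 20/3, -4/3]
Swap R3 ↔ R4
R5 ← R5 + (20/19)·R3: [0, 0, 0, 52/19, -20/19, -12/19]
R5 ← R5 + (13/38)·R4: [0, 0, 0, 0, -20/19, 40/19]
5 nonzero rows, so rank(A) = 5.
A has 6 columns; by rank–nullity, nullity = 6 − 5 = 1.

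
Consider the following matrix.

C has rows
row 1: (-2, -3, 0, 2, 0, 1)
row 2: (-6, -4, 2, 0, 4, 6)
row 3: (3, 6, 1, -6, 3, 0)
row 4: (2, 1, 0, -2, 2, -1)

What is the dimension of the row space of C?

3

Row reduce to echelon form.
R2 ← R2 − (3)·R1: [0, 5, 2, -6, 4, 3]
R3 ← R3 + (3/2)·R1: [0, 3/2, 1, -3, 3, 3/2]
R4 ← R4 + R1: [0, -2, 0, 0, 2, 0]
R3 ← R3 − (3/10)·R2: [0, 0, 2/5, -6/5, 9/5, 3/5]
R4 ← R4 + (2/5)·R2: [0, 0, 4/5, -12/5, 18/5, 6/5]
R4 ← R4 − (2)·R3: [0, 0, 0, 0, 0, 0]
Echelon form has 3 nonzero rows, so rank(C) = 3.
The row space has dimension equal to the rank: 3.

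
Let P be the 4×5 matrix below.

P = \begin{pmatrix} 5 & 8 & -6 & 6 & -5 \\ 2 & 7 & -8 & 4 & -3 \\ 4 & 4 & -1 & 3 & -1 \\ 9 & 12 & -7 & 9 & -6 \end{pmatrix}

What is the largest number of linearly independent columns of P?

3

Row reduce to echelon form.
R2 ← R2 − (2/5)·R1: [0, 19/5, -28/5, 8/5, -1]
R3 ← R3 − (4/5)·R1: [0, -12/5, 19/5, -9/5, 3]
R4 ← R4 − (9/5)·R1: [0, -12/5, 19/5, -9/5, 3]
R3 ← R3 + (12/19)·R2: [0, 0, 5/19, -15/19, 45/19]
R4 ← R4 + (12/19)·R2: [0, 0, 5/19, -15/19, 45/19]
R4 ← R4 − R3: [0, 0, 0, 0, 0]
Echelon form has 3 nonzero rows, so rank(P) = 3.
The rank gives the maximum number of linearly independent columns: 3.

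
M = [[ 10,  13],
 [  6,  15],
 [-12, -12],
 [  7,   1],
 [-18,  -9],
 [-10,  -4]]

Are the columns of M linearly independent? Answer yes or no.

yes

Row reduce M to echelon form.
R2 ← R2 − (3/5)·R1: [0, 36/5]
R3 ← R3 + (6/5)·R1: [0, 18/5]
R4 ← R4 − (7/10)·R1: [0, -81/10]
R5 ← R5 + (9/5)·R1: [0, 72/5]
R6 ← R6 + R1: [0, 9]
R3 ← R3 − (1/2)·R2: [0, 0]
R4 ← R4 + (9/8)·R2: [0, 0]
R5 ← R5 − (2)·R2: [0, 0]
R6 ← R6 − (5/4)·R2: [0, 0]
2 pivots among 2 columns.
Every column is a pivot column, so the columns are linearly independent.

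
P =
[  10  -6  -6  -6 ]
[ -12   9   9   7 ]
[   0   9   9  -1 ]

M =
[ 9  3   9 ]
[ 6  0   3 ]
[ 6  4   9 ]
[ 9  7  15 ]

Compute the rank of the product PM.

2

First compute PM:
[[-36, -36, -72],
 [ 63,  49, 105],
 [ 99,  29,  93]]
Now row reduce the product.
R2 ← R2 + (7/4)·R1: [0, -14, -21]
R3 ← R3 + (11/4)·R1: [0, -70, -105]
R3 ← R3 − (5)·R2: [0, 0, 0]
2 nonzero rows, so rank(PM) = 2.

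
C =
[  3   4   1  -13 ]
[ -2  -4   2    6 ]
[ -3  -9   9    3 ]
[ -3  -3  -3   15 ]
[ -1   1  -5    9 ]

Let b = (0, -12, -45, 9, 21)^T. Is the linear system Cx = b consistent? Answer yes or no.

yes

Row reduce the augmented matrix [C | b].
R2 ← R2 + (2/3)·R1: [0, -4/3, 8/3, -8/3, -12]
R3 ← R3 + R1: [0, -5, 10, -10, -45]
R4 ← R4 + R1: [0, 1, -2, 2, 9]
R5 ← R5 + (1/3)·R1: [0, 7/3, -14/3, 14/3, 21]
R3 ← R3 − (15/4)·R2: [0, 0, 0, 0, 0]
R4 ← R4 + (3/4)·R2: [0, 0, 0, 0, 0]
R5 ← R5 + (7/4)·R2: [0, 0, 0, 0, 0]
The echelon form has 2 nonzero rows, and every pivot lies in the first 4 columns, so rank(C) = rank([C|b]) = 2.
The system is consistent.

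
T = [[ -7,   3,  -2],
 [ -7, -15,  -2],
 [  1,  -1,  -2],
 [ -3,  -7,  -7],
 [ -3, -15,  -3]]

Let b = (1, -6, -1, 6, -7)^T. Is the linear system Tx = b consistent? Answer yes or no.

Row reduce the augmented matrix [T | b].
R2 ← R2 − R1: [0, -18, 0, -7]
R3 ← R3 + (1/7)·R1: [0, -4/7, -16/7, -6/7]
R4 ← R4 − (3/7)·R1: [0, -58/7, -43/7, 39/7]
R5 ← R5 − (3/7)·R1: [0, -114/7, -15/7, -52/7]
R3 ← R3 − (2/63)·R2: [0, 0, -16/7, -40/63]
R4 ← R4 − (29/63)·R2: [0, 0, -43/7, 554/63]
R5 ← R5 − (19/21)·R2: [0, 0, -15/7, -23/21]
R4 ← R4 − (43/16)·R3: [0, 0, 0, 21/2]
R5 ← R5 − (15/16)·R3: [0, 0, 0, -1/2]
R5 ← R5 + (1/21)·R4: [0, 0, 0, 0]
The echelon form has 4 nonzero rows; the last pivot sits in the augmented column, so rank(T) = 3 but rank([T|b]) = 4.
Since the ranks differ, the system is inconsistent.

no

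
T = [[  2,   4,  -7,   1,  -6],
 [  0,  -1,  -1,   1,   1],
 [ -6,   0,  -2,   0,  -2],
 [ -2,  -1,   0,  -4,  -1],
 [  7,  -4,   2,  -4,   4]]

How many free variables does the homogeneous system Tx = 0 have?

0

Row reduce to echelon form.
R3 ← R3 + (3)·R1: [0, 12, -23, 3, -20]
R4 ← R4 + R1: [0, 3, -7, -3, -7]
R5 ← R5 − (7/2)·R1: [0, -18, 53/2, -15/2, 25]
R3 ← R3 + (12)·R2: [0, 0, -35, 15, -8]
R4 ← R4 + (3)·R2: [0, 0, -10, 0, -4]
R5 ← R5 − (18)·R2: [0, 0, 89/2, -51/2, 7]
R4 ← R4 − (2/7)·R3: [0, 0, 0, -30/7, -12/7]
R5 ← R5 + (89/70)·R3: [0, 0, 0, -45/7, -111/35]
R5 ← R5 − (3/2)·R4: [0, 0, 0, 0, -3/5]
5 nonzero rows, so rank(T) = 5.
T has 5 columns; by rank–nullity, nullity = 5 − 5 = 0.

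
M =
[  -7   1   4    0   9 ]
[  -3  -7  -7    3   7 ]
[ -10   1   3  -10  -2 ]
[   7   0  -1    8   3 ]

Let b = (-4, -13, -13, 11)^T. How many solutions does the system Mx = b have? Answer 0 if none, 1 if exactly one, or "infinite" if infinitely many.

infinite

Row reduce the augmented matrix [M | b].
R2 ← R2 − (3/7)·R1: [0, -52/7, -61/7, 3, 22/7, -79/7]
R3 ← R3 − (10/7)·R1: [0, -3/7, -19/7, -10, -104/7, -51/7]
R4 ← R4 + R1: [0, 1, 3, 8, 12, 7]
R3 ← R3 − (3/52)·R2: [0, 0, -115/52, -529/52, -391/26, -345/52]
R4 ← R4 + (7/52)·R2: [0, 0, 95/52, 437/52, 323/26, 285/52]
R4 ← R4 + (19/23)·R3: [0, 0, 0, 0, 0, 0]
The echelon form has 3 nonzero rows, and every pivot lies in the first 5 columns, so rank(M) = rank([M|b]) = 3.
The system is consistent.
rank = 3 < 5 unknowns, so there are infinitely many solutions.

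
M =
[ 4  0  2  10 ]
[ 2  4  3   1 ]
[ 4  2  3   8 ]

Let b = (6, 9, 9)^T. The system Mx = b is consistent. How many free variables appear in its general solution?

2

Row reduce the augmented matrix [M | b].
R2 ← R2 − (1/2)·R1: [0, 4, 2, -4, 6]
R3 ← R3 − R1: [0, 2, 1, -2, 3]
R3 ← R3 − (1/2)·R2: [0, 0, 0, 0, 0]
The echelon form has 2 nonzero rows, and every pivot lies in the first 4 columns, so rank(M) = rank([M|b]) = 2.
The system is consistent.
Free variables = (unknowns) − (rank) = 4 − 2 = 2.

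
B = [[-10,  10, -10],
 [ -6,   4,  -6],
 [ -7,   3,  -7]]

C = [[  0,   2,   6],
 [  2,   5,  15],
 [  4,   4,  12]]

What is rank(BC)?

First compute BC:
[[-20, -10, -30],
 [-16, -16, -48],
 [-22, -27, -81]]
Now row reduce the product.
R2 ← R2 − (4/5)·R1: [0, -8, -24]
R3 ← R3 − (11/10)·R1: [0, -16, -48]
R3 ← R3 − (2)·R2: [0, 0, 0]
2 nonzero rows, so rank(BC) = 2.

2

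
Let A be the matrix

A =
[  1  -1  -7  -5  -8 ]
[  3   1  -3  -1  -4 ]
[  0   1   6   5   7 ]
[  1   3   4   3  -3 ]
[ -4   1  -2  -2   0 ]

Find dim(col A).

Row reduce to echelon form.
R2 ← R2 − (3)·R1: [0, 4, 18, 14, 20]
R4 ← R4 − R1: [0, 4, 11, 8, 5]
R5 ← R5 + (4)·R1: [0, -3, -30, -22, -32]
R3 ← R3 − (1/4)·R2: [0, 0, 3/2, 3/2, 2]
R4 ← R4 − R2: [0, 0, -7, -6, -15]
R5 ← R5 + (3/4)·R2: [0, 0, -33/2, -23/2, -17]
R4 ← R4 + (14/3)·R3: [0, 0, 0, 1, -17/3]
R5 ← R5 + (11)·R3: [0, 0, 0, 5, 5]
R5 ← R5 − (5)·R4: [0, 0, 0, 0, 100/3]
Echelon form has 5 nonzero rows, so rank(A) = 5.
The column space has dimension equal to the rank: 5.

5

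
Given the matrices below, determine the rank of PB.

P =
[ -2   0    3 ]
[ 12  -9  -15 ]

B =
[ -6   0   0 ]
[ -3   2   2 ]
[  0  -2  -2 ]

2

First compute PB:
[[ 12,  -6,  -6],
 [-45,  12,  12]]
Now row reduce the product.
R2 ← R2 + (15/4)·R1: [0, -21/2, -21/2]
2 nonzero rows, so rank(PB) = 2.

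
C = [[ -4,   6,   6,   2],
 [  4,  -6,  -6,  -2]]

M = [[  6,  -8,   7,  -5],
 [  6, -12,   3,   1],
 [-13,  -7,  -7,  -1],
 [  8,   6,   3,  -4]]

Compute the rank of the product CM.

1

First compute CM:
[[-50, -70, -46,  12],
 [ 50,  70,  46, -12]]
Now row reduce the product.
R2 ← R2 + R1: [0, 0, 0, 0]
1 nonzero row, so rank(CM) = 1.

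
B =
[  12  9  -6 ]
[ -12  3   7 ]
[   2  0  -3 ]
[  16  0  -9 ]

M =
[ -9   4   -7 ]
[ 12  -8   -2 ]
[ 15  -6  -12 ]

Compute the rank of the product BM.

3

First compute BM:
[[-90,  12, -30],
 [249, -114,  -6],
 [-63,  26,  22],
 [-279, 118,  -4]]
Now row reduce the product.
R2 ← R2 + (83/30)·R1: [0, -404/5, -89]
R3 ← R3 − (7/10)·R1: [0, 88/5, 43]
R4 ← R4 − (31/10)·R1: [0, 404/5, 89]
R3 ← R3 + (22/101)·R2: [0, 0, 2385/101]
R4 ← R4 + R2: [0, 0, 0]
3 nonzero rows, so rank(BM) = 3.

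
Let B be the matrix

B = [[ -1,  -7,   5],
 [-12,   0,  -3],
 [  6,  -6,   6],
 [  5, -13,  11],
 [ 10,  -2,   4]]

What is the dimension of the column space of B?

2

Row reduce to echelon form.
R2 ← R2 − (12)·R1: [0, 84, -63]
R3 ← R3 + (6)·R1: [0, -48, 36]
R4 ← R4 + (5)·R1: [0, -48, 36]
R5 ← R5 + (10)·R1: [0, -72, 54]
R3 ← R3 + (4/7)·R2: [0, 0, 0]
R4 ← R4 + (4/7)·R2: [0, 0, 0]
R5 ← R5 + (6/7)·R2: [0, 0, 0]
Echelon form has 2 nonzero rows, so rank(B) = 2.
The column space has dimension equal to the rank: 2.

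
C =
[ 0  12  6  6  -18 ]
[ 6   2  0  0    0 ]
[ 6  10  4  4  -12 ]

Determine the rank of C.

2

Row reduce to echelon form.
Swap R1 ↔ R2
R3 ← R3 − R1: [0, 8, 4, 4, -12]
R3 ← R3 − (2/3)·R2: [0, 0, 0, 0, 0]
Echelon form has 2 nonzero rows, so rank(C) = 2.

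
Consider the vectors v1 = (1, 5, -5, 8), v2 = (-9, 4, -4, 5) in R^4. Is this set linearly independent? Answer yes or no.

Form the matrix with these vectors as rows and row reduce.
R2 ← R2 + (9)·R1: [0, 49, -49, 77]
2 nonzero rows, so the 2 vectors span a space of dimension 2.
Since 2 = 2, the vectors are linearly independent.

yes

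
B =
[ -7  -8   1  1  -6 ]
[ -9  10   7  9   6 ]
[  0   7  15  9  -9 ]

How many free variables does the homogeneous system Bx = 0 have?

2

Row reduce to echelon form.
R2 ← R2 − (9/7)·R1: [0, 142/7, 40/7, 54/7, 96/7]
R3 ← R3 − (49/142)·R2: [0, 0, 925/71, 450/71, -975/71]
3 nonzero rows, so rank(B) = 3.
B has 5 columns; by rank–nullity, nullity = 5 − 3 = 2.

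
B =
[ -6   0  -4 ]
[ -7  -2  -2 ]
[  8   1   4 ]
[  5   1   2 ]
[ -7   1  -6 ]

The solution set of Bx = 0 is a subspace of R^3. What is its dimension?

1

Row reduce to echelon form.
R2 ← R2 − (7/6)·R1: [0, -2, 8/3]
R3 ← R3 + (4/3)·R1: [0, 1, -4/3]
R4 ← R4 + (5/6)·R1: [0, 1, -4/3]
R5 ← R5 − (7/6)·R1: [0, 1, -4/3]
R3 ← R3 + (1/2)·R2: [0, 0, 0]
R4 ← R4 + (1/2)·R2: [0, 0, 0]
R5 ← R5 + (1/2)·R2: [0, 0, 0]
2 nonzero rows, so rank(B) = 2.
B has 3 columns; by rank–nullity, nullity = 3 − 2 = 1.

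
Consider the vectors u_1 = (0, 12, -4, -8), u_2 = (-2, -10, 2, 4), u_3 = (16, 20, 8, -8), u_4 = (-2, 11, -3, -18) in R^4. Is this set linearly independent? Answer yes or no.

Form the matrix with these vectors as rows and row reduce.
Swap R1 ↔ R2
R3 ← R3 + (8)·R1: [0, -60, 24, 24]
R4 ← R4 − R1: [0, 21, -5, -22]
R3 ← R3 + (5)·R2: [0, 0, 4, -16]
R4 ← R4 − (7/4)·R2: [0, 0, 2, -8]
R4 ← R4 − (1/2)·R3: [0, 0, 0, 0]
3 nonzero rows, so the 4 vectors span a space of dimension 3.
Since 3 < 4, the vectors are linearly dependent.

no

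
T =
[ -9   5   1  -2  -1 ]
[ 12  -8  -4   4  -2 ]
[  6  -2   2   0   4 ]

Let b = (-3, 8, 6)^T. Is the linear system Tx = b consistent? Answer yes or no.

no

Row reduce the augmented matrix [T | b].
R2 ← R2 + (4/3)·R1: [0, -4/3, -8/3, 4/3, -10/3, 4]
R3 ← R3 + (2/3)·R1: [0, 4/3, 8/3, -4/3, 10/3, 4]
R3 ← R3 + R2: [0, 0, 0, 0, 0, 8]
The echelon form has 3 nonzero rows; the last pivot sits in the augmented column, so rank(T) = 2 but rank([T|b]) = 3.
Since the ranks differ, the system is inconsistent.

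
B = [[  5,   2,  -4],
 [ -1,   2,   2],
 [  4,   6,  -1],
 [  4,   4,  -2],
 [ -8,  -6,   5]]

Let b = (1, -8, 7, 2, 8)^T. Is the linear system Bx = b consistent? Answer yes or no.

Row reduce the augmented matrix [B | b].
R2 ← R2 + (1/5)·R1: [0, 12/5, 6/5, -39/5]
R3 ← R3 − (4/5)·R1: [0, 22/5, 11/5, 31/5]
R4 ← R4 − (4/5)·R1: [0, 12/5, 6/5, 6/5]
R5 ← R5 + (8/5)·R1: [0, -14/5, -7/5, 48/5]
R3 ← R3 − (11/6)·R2: [0, 0, 0, 41/2]
R4 ← R4 − R2: [0, 0, 0, 9]
R5 ← R5 + (7/6)·R2: [0, 0, 0, 1/2]
R4 ← R4 − (18/41)·R3: [0, 0, 0, 0]
R5 ← R5 − (1/41)·R3: [0, 0, 0, 0]
The echelon form has 3 nonzero rows; the last pivot sits in the augmented column, so rank(B) = 2 but rank([B|b]) = 3.
Since the ranks differ, the system is inconsistent.

no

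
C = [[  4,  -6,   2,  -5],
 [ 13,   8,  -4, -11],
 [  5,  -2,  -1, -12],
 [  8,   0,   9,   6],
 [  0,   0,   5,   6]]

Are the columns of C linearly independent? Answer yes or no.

Row reduce C to echelon form.
R2 ← R2 − (13/4)·R1: [0, 55/2, -21/2, 21/4]
R3 ← R3 − (5/4)·R1: [0, 11/2, -7/2, -23/4]
R4 ← R4 − (2)·R1: [0, 12, 5, 16]
R3 ← R3 − (1/5)·R2: [0, 0, -7/5, -34/5]
R4 ← R4 − (24/55)·R2: [0, 0, 527/55, 754/55]
R4 ← R4 + (527/77)·R3: [0, 0, 0, -2528/77]
R5 ← R5 + (25/7)·R3: [0, 0, 0, -128/7]
R5 ← R5 − (44/79)·R4: [0, 0, 0, 0]
4 pivots among 4 columns.
Every column is a pivot column, so the columns are linearly independent.

yes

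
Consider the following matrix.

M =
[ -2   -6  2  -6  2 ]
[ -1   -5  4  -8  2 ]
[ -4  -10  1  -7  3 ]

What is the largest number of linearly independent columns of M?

Row reduce to echelon form.
R2 ← R2 − (1/2)·R1: [0, -2, 3, -5, 1]
R3 ← R3 − (2)·R1: [0, 2, -3, 5, -1]
R3 ← R3 + R2: [0, 0, 0, 0, 0]
Echelon form has 2 nonzero rows, so rank(M) = 2.
The rank gives the maximum number of linearly independent columns: 2.

2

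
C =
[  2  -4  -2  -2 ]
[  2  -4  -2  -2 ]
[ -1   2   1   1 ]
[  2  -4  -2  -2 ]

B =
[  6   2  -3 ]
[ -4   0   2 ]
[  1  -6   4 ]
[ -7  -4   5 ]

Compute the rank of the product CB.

First compute CB:
[[ 40,  24, -32],
 [ 40,  24, -32],
 [-20, -12,  16],
 [ 40,  24, -32]]
Now row reduce the product.
R2 ← R2 − R1: [0, 0, 0]
R3 ← R3 + (1/2)·R1: [0, 0, 0]
R4 ← R4 − R1: [0, 0, 0]
1 nonzero row, so rank(CB) = 1.

1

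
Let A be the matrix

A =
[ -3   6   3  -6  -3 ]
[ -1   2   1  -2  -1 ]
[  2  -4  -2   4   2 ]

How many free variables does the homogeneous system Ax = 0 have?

4

Row reduce to echelon form.
R2 ← R2 − (1/3)·R1: [0, 0, 0, 0, 0]
R3 ← R3 + (2/3)·R1: [0, 0, 0, 0, 0]
1 nonzero row, so rank(A) = 1.
A has 5 columns; by rank–nullity, nullity = 5 − 1 = 4.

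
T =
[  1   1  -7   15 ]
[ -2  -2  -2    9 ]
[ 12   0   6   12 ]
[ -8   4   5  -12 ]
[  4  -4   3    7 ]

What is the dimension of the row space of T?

4

Row reduce to echelon form.
R2 ← R2 + (2)·R1: [0, 0, -16, 39]
R3 ← R3 − (12)·R1: [0, -12, 90, -168]
R4 ← R4 + (8)·R1: [0, 12, -51, 108]
R5 ← R5 − (4)·R1: [0, -8, 31, -53]
Swap R2 ↔ R3
R4 ← R4 + R2: [0, 0, 39, -60]
R5 ← R5 − (2/3)·R2: [0, 0, -29, 59]
R4 ← R4 + (39/16)·R3: [0, 0, 0, 561/16]
R5 ← R5 − (29/16)·R3: [0, 0, 0, -187/16]
R5 ← R5 + (1/3)·R4: [0, 0, 0, 0]
Echelon form has 4 nonzero rows, so rank(T) = 4.
The row space has dimension equal to the rank: 4.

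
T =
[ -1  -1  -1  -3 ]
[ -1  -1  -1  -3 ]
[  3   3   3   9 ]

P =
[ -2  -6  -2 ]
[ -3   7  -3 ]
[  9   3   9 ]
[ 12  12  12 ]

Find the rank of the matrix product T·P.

First compute TP:
[[-40, -40, -40],
 [-40, -40, -40],
 [120, 120, 120]]
Now row reduce the product.
R2 ← R2 − R1: [0, 0, 0]
R3 ← R3 + (3)·R1: [0, 0, 0]
1 nonzero row, so rank(TP) = 1.

1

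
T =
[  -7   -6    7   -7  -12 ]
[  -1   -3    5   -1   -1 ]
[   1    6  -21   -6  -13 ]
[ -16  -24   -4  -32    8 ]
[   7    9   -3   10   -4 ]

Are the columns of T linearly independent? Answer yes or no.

no

Row reduce T to echelon form.
R2 ← R2 − (1/7)·R1: [0, -15/7, 4, 0, 5/7]
R3 ← R3 + (1/7)·R1: [0, 36/7, -20, -7, -103/7]
R4 ← R4 − (16/7)·R1: [0, -72/7, -20, -16, 248/7]
R5 ← R5 + R1: [0, 3, 4, 3, -16]
R3 ← R3 + (12/5)·R2: [0, 0, -52/5, -7, -13]
R4 ← R4 − (24/5)·R2: [0, 0, -196/5, -16, 32]
R5 ← R5 + (7/5)·R2: [0, 0, 48/5, 3, -15]
R4 ← R4 − (49/13)·R3: [0, 0, 0, 135/13, 81]
R5 ← R5 + (12/13)·R3: [0, 0, 0, -45/13, -27]
R5 ← R5 + (1/3)·R4: [0, 0, 0, 0, 0]
4 pivots among 5 columns.
Only 4 < 5 pivot columns, so the columns are linearly dependent.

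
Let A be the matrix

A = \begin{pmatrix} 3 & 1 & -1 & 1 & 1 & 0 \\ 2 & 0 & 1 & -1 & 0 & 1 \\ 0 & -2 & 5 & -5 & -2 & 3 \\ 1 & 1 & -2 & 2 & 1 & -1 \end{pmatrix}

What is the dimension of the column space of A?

Row reduce to echelon form.
R2 ← R2 − (2/3)·R1: [0, -2/3, 5/3, -5/3, -2/3, 1]
R4 ← R4 − (1/3)·R1: [0, 2/3, -5/3, 5/3, 2/3, -1]
R3 ← R3 − (3)·R2: [0, 0, 0, 0, 0, 0]
R4 ← R4 + R2: [0, 0, 0, 0, 0, 0]
Echelon form has 2 nonzero rows, so rank(A) = 2.
The column space has dimension equal to the rank: 2.

2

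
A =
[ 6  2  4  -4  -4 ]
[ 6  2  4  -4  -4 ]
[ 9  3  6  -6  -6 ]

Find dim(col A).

Row reduce to echelon form.
R2 ← R2 − R1: [0, 0, 0, 0, 0]
R3 ← R3 − (3/2)·R1: [0, 0, 0, 0, 0]
Echelon form has 1 nonzero row, so rank(A) = 1.
The column space has dimension equal to the rank: 1.

1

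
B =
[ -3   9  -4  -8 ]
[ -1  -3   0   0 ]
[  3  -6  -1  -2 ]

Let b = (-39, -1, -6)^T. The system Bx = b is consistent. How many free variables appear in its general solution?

1

Row reduce the augmented matrix [B | b].
R2 ← R2 − (1/3)·R1: [0, -6, 4/3, 8/3, 12]
R3 ← R3 + R1: [0, 3, -5, -10, -45]
R3 ← R3 + (1/2)·R2: [0, 0, -13/3, -26/3, -39]
The echelon form has 3 nonzero rows, and every pivot lies in the first 4 columns, so rank(B) = rank([B|b]) = 3.
The system is consistent.
Free variables = (unknowns) − (rank) = 4 − 3 = 1.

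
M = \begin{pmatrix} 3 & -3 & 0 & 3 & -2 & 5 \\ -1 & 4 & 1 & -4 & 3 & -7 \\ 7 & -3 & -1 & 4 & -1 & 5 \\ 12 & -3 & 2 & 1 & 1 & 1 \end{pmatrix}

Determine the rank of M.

Row reduce to echelon form.
R2 ← R2 + (1/3)·R1: [0, 3, 1, -3, 7/3, -16/3]
R3 ← R3 − (7/3)·R1: [0, 4, -1, -3, 11/3, -20/3]
R4 ← R4 − (4)·R1: [0, 9, 2, -11, 9, -19]
R3 ← R3 − (4/3)·R2: [0, 0, -7/3, 1, 5/9, 4/9]
R4 ← R4 − (3)·R2: [0, 0, -1, -2, 2, -3]
R4 ← R4 − (3/7)·R3: [0, 0, 0, -17/7, 37/21, -67/21]
Echelon form has 4 nonzero rows, so rank(M) = 4.

4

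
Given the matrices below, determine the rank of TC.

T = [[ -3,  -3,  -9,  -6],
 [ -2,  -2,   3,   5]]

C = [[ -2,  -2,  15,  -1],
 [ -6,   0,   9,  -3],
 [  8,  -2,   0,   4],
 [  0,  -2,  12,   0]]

2

First compute TC:
[[-48,  36, -144, -24],
 [ 40, -12,  12,  20]]
Now row reduce the product.
R2 ← R2 + (5/6)·R1: [0, 18, -108, 0]
2 nonzero rows, so rank(TC) = 2.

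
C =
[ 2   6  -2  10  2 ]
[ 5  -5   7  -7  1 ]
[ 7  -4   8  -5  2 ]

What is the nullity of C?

3

Row reduce to echelon form.
R2 ← R2 − (5/2)·R1: [0, -20, 12, -32, -4]
R3 ← R3 − (7/2)·R1: [0, -25, 15, -40, -5]
R3 ← R3 − (5/4)·R2: [0, 0, 0, 0, 0]
2 nonzero rows, so rank(C) = 2.
C has 5 columns; by rank–nullity, nullity = 5 − 2 = 3.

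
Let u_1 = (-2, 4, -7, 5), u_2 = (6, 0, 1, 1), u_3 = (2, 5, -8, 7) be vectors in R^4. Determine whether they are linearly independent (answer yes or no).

Form the matrix with these vectors as rows and row reduce.
R2 ← R2 + (3)·R1: [0, 12, -20, 16]
R3 ← R3 + R1: [0, 9, -15, 12]
R3 ← R3 − (3/4)·R2: [0, 0, 0, 0]
2 nonzero rows, so the 3 vectors span a space of dimension 2.
Since 2 < 3, the vectors are linearly dependent.

no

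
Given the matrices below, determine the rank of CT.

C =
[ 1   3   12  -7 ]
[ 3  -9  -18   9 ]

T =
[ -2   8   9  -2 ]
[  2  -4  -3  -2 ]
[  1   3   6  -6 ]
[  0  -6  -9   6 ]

2

First compute CT:
[[ 16,  74, 135, -122],
 [-42, -48, -135, 174]]
Now row reduce the product.
R2 ← R2 + (21/8)·R1: [0, 585/4, 1755/8, -585/4]
2 nonzero rows, so rank(CT) = 2.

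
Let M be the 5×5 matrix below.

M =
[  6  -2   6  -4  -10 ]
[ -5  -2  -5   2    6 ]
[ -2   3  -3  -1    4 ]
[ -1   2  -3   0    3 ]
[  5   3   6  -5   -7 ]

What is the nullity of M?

Row reduce to echelon form.
R2 ← R2 + (5/6)·R1: [0, -11/3, 0, -4/3, -7/3]
R3 ← R3 + (1/3)·R1: [0, 7/3, -1, -7/3, 2/3]
R4 ← R4 + (1/6)·R1: [0, 5/3, -2, -2/3, 4/3]
R5 ← R5 − (5/6)·R1: [0, 14/3, 1, -5/3, 4/3]
R3 ← R3 + (7/11)·R2: [0, 0, -1, -35/11, -9/11]
R4 ← R4 + (5/11)·R2: [0, 0, -2, -14/11, 3/11]
R5 ← R5 + (14/11)·R2: [0, 0, 1, -37/11, -18/11]
R4 ← R4 − (2)·R3: [0, 0, 0, 56/11, 21/11]
R5 ← R5 + R3: [0, 0, 0, -72/11, -27/11]
R5 ← R5 + (9/7)·R4: [0, 0, 0, 0, 0]
4 nonzero rows, so rank(M) = 4.
M has 5 columns; by rank–nullity, nullity = 5 − 4 = 1.

1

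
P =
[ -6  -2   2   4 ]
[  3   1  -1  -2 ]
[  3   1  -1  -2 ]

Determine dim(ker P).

Row reduce to echelon form.
R2 ← R2 + (1/2)·R1: [0, 0, 0, 0]
R3 ← R3 + (1/2)·R1: [0, 0, 0, 0]
1 nonzero row, so rank(P) = 1.
P has 4 columns; by rank–nullity, nullity = 4 − 1 = 3.

3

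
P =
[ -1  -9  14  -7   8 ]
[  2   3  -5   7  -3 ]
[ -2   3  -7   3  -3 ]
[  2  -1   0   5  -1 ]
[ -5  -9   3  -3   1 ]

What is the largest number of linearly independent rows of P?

5

Row reduce to echelon form.
R2 ← R2 + (2)·R1: [0, -15, 23, -7, 13]
R3 ← R3 − (2)·R1: [0, 21, -35, 17, -19]
R4 ← R4 + (2)·R1: [0, -19, 28, -9, 15]
R5 ← R5 − (5)·R1: [0, 36, -67, 32, -39]
R3 ← R3 + (7/5)·R2: [0, 0, -14/5, 36/5, -4/5]
R4 ← R4 − (19/15)·R2: [0, 0, -17/15, -2/15, -22/15]
R5 ← R5 + (12/5)·R2: [0, 0, -59/5, 76/5, -39/5]
R4 ← R4 − (17/42)·R3: [0, 0, 0, -64/21, -8/7]
R5 ← R5 − (59/14)·R3: [0, 0, 0, -106/7, -31/7]
R5 ← R5 − (159/32)·R4: [0, 0, 0, 0, 5/4]
Echelon form has 5 nonzero rows, so rank(P) = 5.
The rank gives the maximum number of linearly independent rows: 5.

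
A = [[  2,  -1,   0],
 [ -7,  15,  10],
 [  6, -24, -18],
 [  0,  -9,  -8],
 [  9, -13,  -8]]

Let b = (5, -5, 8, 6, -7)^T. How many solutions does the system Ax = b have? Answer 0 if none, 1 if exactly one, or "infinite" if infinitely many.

Row reduce the augmented matrix [A | b].
R2 ← R2 + (7/2)·R1: [0, 23/2, 10, 25/2]
R3 ← R3 − (3)·R1: [0, -21, -18, -7]
R5 ← R5 − (9/2)·R1: [0, -17/2, -8, -59/2]
R3 ← R3 + (42/23)·R2: [0, 0, 6/23, 364/23]
R4 ← R4 + (18/23)·R2: [0, 0, -4/23, 363/23]
R5 ← R5 + (17/23)·R2: [0, 0, -14/23, -466/23]
R4 ← R4 + (2/3)·R3: [0, 0, 0, 79/3]
R5 ← R5 + (7/3)·R3: [0, 0, 0, 50/3]
R5 ← R5 − (50/79)·R4: [0, 0, 0, 0]
The echelon form has 4 nonzero rows; the last pivot sits in the augmented column, so rank(A) = 3 but rank([A|b]) = 4.
Since the ranks differ, the system is inconsistent.
It has no solutions.

0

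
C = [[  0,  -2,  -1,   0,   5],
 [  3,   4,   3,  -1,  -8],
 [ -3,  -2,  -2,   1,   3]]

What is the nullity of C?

Row reduce to echelon form.
Swap R1 ↔ R2
R3 ← R3 + R1: [0, 2, 1, 0, -5]
R3 ← R3 + R2: [0, 0, 0, 0, 0]
2 nonzero rows, so rank(C) = 2.
C has 5 columns; by rank–nullity, nullity = 5 − 2 = 3.

3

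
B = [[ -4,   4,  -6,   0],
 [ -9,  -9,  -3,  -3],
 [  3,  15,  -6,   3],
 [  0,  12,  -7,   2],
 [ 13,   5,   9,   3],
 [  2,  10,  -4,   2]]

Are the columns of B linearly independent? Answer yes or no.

Row reduce B to echelon form.
R2 ← R2 − (9/4)·R1: [0, -18, 21/2, -3]
R3 ← R3 + (3/4)·R1: [0, 18, -21/2, 3]
R5 ← R5 + (13/4)·R1: [0, 18, -21/2, 3]
R6 ← R6 + (1/2)·R1: [0, 12, -7, 2]
R3 ← R3 + R2: [0, 0, 0, 0]
R4 ← R4 + (2/3)·R2: [0, 0, 0, 0]
R5 ← R5 + R2: [0, 0, 0, 0]
R6 ← R6 + (2/3)·R2: [0, 0, 0, 0]
2 pivots among 4 columns.
Only 2 < 4 pivot columns, so the columns are linearly dependent.

no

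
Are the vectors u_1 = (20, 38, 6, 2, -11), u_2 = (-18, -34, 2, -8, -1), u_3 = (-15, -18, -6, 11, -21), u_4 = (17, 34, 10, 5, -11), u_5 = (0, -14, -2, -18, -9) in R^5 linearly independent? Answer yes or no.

yes

Form the matrix with these vectors as rows and row reduce.
R2 ← R2 + (9/10)·R1: [0, 1/5, 37/5, -31/5, -109/10]
R3 ← R3 + (3/4)·R1: [0, 21/2, -3/2, 25/2, -117/4]
R4 ← R4 − (17/20)·R1: [0, 17/10, 49/10, 33/10, -33/20]
R3 ← R3 − (105/2)·R2: [0, 0, -390, 338, 543]
R4 ← R4 − (17/2)·R2: [0, 0, -58, 56, 91]
R5 ← R5 + (70)·R2: [0, 0, 516, -452, -772]
R4 ← R4 − (29/195)·R3: [0, 0, 0, 86/15, 666/65]
R5 ← R5 + (86/65)·R3: [0, 0, 0, -24/5, -3482/65]
R5 ← R5 + (36/43)·R4: [0, 0, 0, 0, -25150/559]
5 nonzero rows, so the 5 vectors span a space of dimension 5.
Since 5 = 5, the vectors are linearly independent.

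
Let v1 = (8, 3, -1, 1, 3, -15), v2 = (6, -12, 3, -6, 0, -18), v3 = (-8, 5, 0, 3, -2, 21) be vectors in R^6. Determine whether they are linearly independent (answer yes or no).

yes

Form the matrix with these vectors as rows and row reduce.
R2 ← R2 − (3/4)·R1: [0, -57/4, 15/4, -27/4, -9/4, -27/4]
R3 ← R3 + R1: [0, 8, -1, 4, 1, 6]
R3 ← R3 + (32/57)·R2: [0, 0, 21/19, 4/19, -5/19, 42/19]
3 nonzero rows, so the 3 vectors span a space of dimension 3.
Since 3 = 3, the vectors are linearly independent.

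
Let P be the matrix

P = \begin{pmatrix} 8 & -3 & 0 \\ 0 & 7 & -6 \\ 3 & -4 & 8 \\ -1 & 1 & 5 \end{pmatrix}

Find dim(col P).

Row reduce to echelon form.
R3 ← R3 − (3/8)·R1: [0, -23/8, 8]
R4 ← R4 + (1/8)·R1: [0, 5/8, 5]
R3 ← R3 + (23/56)·R2: [0, 0, 155/28]
R4 ← R4 − (5/56)·R2: [0, 0, 155/28]
R4 ← R4 − R3: [0, 0, 0]
Echelon form has 3 nonzero rows, so rank(P) = 3.
The column space has dimension equal to the rank: 3.

3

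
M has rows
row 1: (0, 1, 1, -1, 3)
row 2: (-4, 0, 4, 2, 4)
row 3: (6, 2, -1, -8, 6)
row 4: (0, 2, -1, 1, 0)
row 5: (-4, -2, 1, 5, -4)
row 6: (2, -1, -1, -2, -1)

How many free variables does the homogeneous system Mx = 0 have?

2

Row reduce to echelon form.
Swap R1 ↔ R2
R3 ← R3 + (3/2)·R1: [0, 2, 5, -5, 12]
R5 ← R5 − R1: [0, -2, -3, 3, -8]
R6 ← R6 + (1/2)·R1: [0, -1, 1, -1, 1]
R3 ← R3 − (2)·R2: [0, 0, 3, -3, 6]
R4 ← R4 − (2)·R2: [0, 0, -3, 3, -6]
R5 ← R5 + (2)·R2: [0, 0, -1, 1, -2]
R6 ← R6 + R2: [0, 0, 2, -2, 4]
R4 ← R4 + R3: [0, 0, 0, 0, 0]
R5 ← R5 + (1/3)·R3: [0, 0, 0, 0, 0]
R6 ← R6 − (2/3)·R3: [0, 0, 0, 0, 0]
3 nonzero rows, so rank(M) = 3.
M has 5 columns; by rank–nullity, nullity = 5 − 3 = 2.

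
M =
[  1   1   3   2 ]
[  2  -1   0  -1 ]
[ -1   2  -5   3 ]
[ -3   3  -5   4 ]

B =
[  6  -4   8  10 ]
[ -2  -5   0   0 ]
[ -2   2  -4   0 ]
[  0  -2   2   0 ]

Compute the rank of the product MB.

First compute MB:
[[ -2,  -7,   0,  10],
 [ 14,  -1,  14,  20],
 [  0, -22,  18, -10],
 [-14, -21,   4, -30]]
Now row reduce the product.
R2 ← R2 + (7)·R1: [0, -50, 14, 90]
R4 ← R4 − (7)·R1: [0, 28, 4, -100]
R3 ← R3 − (11/25)·R2: [0, 0, 296/25, -248/5]
R4 ← R4 + (14/25)·R2: [0, 0, 296/25, -248/5]
R4 ← R4 − R3: [0, 0, 0, 0]
3 nonzero rows, so rank(MB) = 3.

3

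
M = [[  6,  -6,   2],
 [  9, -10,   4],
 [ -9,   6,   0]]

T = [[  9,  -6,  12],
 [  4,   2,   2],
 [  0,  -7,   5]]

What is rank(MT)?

First compute MT:
[[ 30, -62,  70],
 [ 41, -102, 108],
 [-57,  66, -96]]
Now row reduce the product.
R2 ← R2 − (41/30)·R1: [0, -259/15, 37/3]
R3 ← R3 + (19/10)·R1: [0, -259/5, 37]
R3 ← R3 − (3)·R2: [0, 0, 0]
2 nonzero rows, so rank(MT) = 2.

2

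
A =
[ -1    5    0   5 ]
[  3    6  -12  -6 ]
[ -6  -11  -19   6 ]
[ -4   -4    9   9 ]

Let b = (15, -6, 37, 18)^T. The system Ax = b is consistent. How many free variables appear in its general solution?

1

Row reduce the augmented matrix [A | b].
R2 ← R2 + (3)·R1: [0, 21, -12, 9, 39]
R3 ← R3 − (6)·R1: [0, -41, -19, -24, -53]
R4 ← R4 − (4)·R1: [0, -24, 9, -11, -42]
R3 ← R3 + (41/21)·R2: [0, 0, -297/7, -45/7, 162/7]
R4 ← R4 + (8/7)·R2: [0, 0, -33/7, -5/7, 18/7]
R4 ← R4 − (1/9)·R3: [0, 0, 0, 0, 0]
The echelon form has 3 nonzero rows, and every pivot lies in the first 4 columns, so rank(A) = rank([A|b]) = 3.
The system is consistent.
Free variables = (unknowns) − (rank) = 4 − 3 = 1.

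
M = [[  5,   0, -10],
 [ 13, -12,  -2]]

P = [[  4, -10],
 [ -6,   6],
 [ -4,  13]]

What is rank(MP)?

First compute MP:
[[ 60, -180],
 [132, -228]]
Now row reduce the product.
R2 ← R2 − (11/5)·R1: [0, 168]
2 nonzero rows, so rank(MP) = 2.

2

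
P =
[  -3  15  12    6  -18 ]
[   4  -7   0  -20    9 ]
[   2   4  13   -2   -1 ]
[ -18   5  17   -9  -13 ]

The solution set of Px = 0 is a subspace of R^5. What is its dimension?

1

Row reduce to echelon form.
R2 ← R2 + (4/3)·R1: [0, 13, 16, -12, -15]
R3 ← R3 + (2/3)·R1: [0, 14, 21, 2, -13]
R4 ← R4 − (6)·R1: [0, -85, -55, -45, 95]
R3 ← R3 − (14/13)·R2: [0, 0, 49/13, 194/13, 41/13]
R4 ← R4 + (85/13)·R2: [0, 0, 645/13, -1605/13, -40/13]
R4 ← R4 − (645/49)·R3: [0, 0, 0, -15675/49, -2185/49]
4 nonzero rows, so rank(P) = 4.
P has 5 columns; by rank–nullity, nullity = 5 − 4 = 1.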